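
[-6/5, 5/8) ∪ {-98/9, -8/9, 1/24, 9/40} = {-98/9} ∪ [-6/5, 5/8)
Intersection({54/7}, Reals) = {54/7}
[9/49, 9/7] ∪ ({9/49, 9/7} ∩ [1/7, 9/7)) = [9/49, 9/7]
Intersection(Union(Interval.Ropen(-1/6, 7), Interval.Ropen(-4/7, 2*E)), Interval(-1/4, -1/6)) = Interval(-1/4, -1/6)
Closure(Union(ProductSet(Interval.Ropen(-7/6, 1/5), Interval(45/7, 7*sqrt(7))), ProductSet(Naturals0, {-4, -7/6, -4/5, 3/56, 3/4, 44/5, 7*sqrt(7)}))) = Union(ProductSet(Interval(-7/6, 1/5), Interval(45/7, 7*sqrt(7))), ProductSet(Naturals0, {-4, -7/6, -4/5, 3/56, 3/4, 7*sqrt(7)}), ProductSet(Union(Complement(Naturals0, Interval.open(-7/6, 1/5)), Naturals0), {-4, -7/6, -4/5, 3/56, 3/4, 44/5, 7*sqrt(7)}))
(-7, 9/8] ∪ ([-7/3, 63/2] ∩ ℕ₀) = (-7, 9/8] ∪ {0, 1, …, 31}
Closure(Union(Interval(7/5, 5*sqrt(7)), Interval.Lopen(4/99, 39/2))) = Interval(4/99, 39/2)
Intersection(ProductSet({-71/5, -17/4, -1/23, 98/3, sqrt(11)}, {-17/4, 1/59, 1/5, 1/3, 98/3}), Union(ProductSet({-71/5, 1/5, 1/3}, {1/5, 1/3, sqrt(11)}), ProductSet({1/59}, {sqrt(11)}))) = ProductSet({-71/5}, {1/5, 1/3})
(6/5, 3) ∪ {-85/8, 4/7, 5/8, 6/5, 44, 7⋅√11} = {-85/8, 4/7, 5/8, 44, 7⋅√11} ∪ [6/5, 3)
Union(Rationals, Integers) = Rationals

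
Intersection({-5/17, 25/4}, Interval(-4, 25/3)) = {-5/17, 25/4}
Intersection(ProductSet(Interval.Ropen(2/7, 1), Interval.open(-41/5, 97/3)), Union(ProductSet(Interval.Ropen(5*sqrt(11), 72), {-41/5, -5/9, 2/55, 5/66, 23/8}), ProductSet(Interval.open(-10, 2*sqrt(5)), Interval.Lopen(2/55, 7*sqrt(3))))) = ProductSet(Interval.Ropen(2/7, 1), Interval.Lopen(2/55, 7*sqrt(3)))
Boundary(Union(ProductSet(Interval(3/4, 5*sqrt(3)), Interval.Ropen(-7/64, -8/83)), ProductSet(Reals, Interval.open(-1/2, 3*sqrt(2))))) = ProductSet(Reals, {-1/2, 3*sqrt(2)})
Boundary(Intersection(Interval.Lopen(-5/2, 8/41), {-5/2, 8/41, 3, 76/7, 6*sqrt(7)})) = {8/41}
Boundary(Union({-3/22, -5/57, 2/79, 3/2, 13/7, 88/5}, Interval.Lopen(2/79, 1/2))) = {-3/22, -5/57, 2/79, 1/2, 3/2, 13/7, 88/5}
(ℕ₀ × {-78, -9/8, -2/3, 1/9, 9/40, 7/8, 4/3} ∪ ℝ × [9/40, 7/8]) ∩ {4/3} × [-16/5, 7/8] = {4/3} × [9/40, 7/8]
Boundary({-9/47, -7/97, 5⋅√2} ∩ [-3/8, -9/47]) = {-9/47}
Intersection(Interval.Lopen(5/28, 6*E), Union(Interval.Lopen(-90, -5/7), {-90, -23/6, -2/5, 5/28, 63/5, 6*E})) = {63/5, 6*E}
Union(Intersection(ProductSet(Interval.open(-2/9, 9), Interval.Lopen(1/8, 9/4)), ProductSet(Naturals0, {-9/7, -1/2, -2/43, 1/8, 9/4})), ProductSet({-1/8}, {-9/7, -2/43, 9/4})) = Union(ProductSet({-1/8}, {-9/7, -2/43, 9/4}), ProductSet(Range(0, 9, 1), {9/4}))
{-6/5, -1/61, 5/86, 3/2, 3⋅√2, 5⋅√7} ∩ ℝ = {-6/5, -1/61, 5/86, 3/2, 3⋅√2, 5⋅√7}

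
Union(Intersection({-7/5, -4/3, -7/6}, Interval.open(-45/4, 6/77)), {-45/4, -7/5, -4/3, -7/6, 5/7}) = {-45/4, -7/5, -4/3, -7/6, 5/7}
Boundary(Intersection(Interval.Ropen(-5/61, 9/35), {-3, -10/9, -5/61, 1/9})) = {-5/61, 1/9}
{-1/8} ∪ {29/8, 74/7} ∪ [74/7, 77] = {-1/8, 29/8} ∪ [74/7, 77]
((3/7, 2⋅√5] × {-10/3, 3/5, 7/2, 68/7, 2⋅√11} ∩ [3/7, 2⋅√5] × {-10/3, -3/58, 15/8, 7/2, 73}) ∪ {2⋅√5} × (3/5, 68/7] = ({2⋅√5} × (3/5, 68/7]) ∪ ((3/7, 2⋅√5] × {-10/3, 7/2})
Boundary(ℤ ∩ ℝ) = ℤ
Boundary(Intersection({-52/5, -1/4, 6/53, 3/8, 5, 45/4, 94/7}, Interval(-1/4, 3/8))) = {-1/4, 6/53, 3/8}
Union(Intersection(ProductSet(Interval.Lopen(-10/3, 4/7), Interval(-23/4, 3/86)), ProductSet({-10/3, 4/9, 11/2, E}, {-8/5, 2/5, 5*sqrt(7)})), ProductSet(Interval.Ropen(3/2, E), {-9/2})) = Union(ProductSet({4/9}, {-8/5}), ProductSet(Interval.Ropen(3/2, E), {-9/2}))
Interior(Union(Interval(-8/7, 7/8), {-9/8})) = Interval.open(-8/7, 7/8)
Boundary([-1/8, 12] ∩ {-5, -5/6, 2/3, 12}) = {2/3, 12}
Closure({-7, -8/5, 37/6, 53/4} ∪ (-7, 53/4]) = [-7, 53/4]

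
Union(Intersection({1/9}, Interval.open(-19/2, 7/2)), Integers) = Union({1/9}, Integers)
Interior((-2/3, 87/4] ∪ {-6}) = (-2/3, 87/4)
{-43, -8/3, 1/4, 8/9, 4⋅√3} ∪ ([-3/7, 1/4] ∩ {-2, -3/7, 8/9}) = {-43, -8/3, -3/7, 1/4, 8/9, 4⋅√3}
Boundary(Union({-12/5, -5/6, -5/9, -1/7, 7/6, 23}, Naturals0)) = Union({-12/5, -5/6, -5/9, -1/7, 7/6}, Naturals0)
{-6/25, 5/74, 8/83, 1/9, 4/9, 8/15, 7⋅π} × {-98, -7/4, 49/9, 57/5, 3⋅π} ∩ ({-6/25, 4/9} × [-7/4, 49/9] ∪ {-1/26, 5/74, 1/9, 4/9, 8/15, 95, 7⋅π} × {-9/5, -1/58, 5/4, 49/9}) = ({-6/25, 4/9} × {-7/4, 49/9}) ∪ ({5/74, 1/9, 4/9, 8/15, 7⋅π} × {49/9})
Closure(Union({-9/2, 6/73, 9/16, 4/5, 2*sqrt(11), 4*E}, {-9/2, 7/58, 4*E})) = {-9/2, 6/73, 7/58, 9/16, 4/5, 2*sqrt(11), 4*E}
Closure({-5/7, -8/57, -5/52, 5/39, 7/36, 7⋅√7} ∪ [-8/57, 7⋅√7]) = {-5/7} ∪ [-8/57, 7⋅√7]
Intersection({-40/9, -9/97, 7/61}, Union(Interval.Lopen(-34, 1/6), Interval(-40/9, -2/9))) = {-40/9, -9/97, 7/61}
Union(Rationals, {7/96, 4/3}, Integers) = Rationals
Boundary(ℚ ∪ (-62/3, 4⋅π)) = (-∞, -62/3] ∪ [4⋅π, ∞)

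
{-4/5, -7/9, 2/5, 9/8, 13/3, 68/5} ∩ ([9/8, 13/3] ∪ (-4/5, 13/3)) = {-7/9, 2/5, 9/8, 13/3}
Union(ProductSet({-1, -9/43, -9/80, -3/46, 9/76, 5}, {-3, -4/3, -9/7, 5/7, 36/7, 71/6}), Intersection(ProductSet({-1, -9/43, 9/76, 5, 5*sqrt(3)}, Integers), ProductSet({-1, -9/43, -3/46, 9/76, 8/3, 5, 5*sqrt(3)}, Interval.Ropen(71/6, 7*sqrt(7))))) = Union(ProductSet({-1, -9/43, 9/76, 5, 5*sqrt(3)}, Range(12, 19, 1)), ProductSet({-1, -9/43, -9/80, -3/46, 9/76, 5}, {-3, -4/3, -9/7, 5/7, 36/7, 71/6}))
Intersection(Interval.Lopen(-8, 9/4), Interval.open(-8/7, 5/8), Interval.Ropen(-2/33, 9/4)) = Interval.Ropen(-2/33, 5/8)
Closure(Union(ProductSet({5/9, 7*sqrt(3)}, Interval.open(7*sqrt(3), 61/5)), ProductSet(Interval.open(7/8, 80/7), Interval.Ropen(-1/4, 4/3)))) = Union(ProductSet({5/9, 7*sqrt(3)}, Interval(7*sqrt(3), 61/5)), ProductSet({7/8, 80/7}, Interval(-1/4, 4/3)), ProductSet(Interval(7/8, 80/7), {-1/4, 4/3}), ProductSet(Interval.open(7/8, 80/7), Interval.Ropen(-1/4, 4/3)))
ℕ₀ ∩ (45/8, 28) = {6, 7, …, 27}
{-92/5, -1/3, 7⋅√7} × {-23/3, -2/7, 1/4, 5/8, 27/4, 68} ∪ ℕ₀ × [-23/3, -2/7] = (ℕ₀ × [-23/3, -2/7]) ∪ ({-92/5, -1/3, 7⋅√7} × {-23/3, -2/7, 1/4, 5/8, 27/4, 68})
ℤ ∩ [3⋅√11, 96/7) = {10, 11, 12, 13}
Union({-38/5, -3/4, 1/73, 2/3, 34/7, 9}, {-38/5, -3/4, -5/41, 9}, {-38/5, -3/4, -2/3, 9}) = {-38/5, -3/4, -2/3, -5/41, 1/73, 2/3, 34/7, 9}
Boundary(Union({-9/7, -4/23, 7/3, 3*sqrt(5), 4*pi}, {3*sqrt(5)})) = {-9/7, -4/23, 7/3, 3*sqrt(5), 4*pi}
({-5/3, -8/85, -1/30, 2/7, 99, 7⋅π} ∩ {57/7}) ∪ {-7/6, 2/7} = {-7/6, 2/7}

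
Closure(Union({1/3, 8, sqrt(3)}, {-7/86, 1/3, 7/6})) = {-7/86, 1/3, 7/6, 8, sqrt(3)}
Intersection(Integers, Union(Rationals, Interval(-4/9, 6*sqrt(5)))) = Integers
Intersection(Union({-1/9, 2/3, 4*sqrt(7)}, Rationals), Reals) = Union({4*sqrt(7)}, Rationals)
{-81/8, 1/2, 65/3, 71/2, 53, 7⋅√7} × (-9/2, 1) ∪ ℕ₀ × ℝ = (ℕ₀ × ℝ) ∪ ({-81/8, 1/2, 65/3, 71/2, 53, 7⋅√7} × (-9/2, 1))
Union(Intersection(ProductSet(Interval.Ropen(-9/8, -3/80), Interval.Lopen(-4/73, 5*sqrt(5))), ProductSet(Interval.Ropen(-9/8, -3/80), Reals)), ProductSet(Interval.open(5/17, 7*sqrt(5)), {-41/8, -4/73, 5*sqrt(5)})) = Union(ProductSet(Interval.Ropen(-9/8, -3/80), Interval.Lopen(-4/73, 5*sqrt(5))), ProductSet(Interval.open(5/17, 7*sqrt(5)), {-41/8, -4/73, 5*sqrt(5)}))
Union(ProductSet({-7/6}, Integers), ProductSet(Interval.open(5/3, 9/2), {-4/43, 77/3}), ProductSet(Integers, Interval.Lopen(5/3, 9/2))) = Union(ProductSet({-7/6}, Integers), ProductSet(Integers, Interval.Lopen(5/3, 9/2)), ProductSet(Interval.open(5/3, 9/2), {-4/43, 77/3}))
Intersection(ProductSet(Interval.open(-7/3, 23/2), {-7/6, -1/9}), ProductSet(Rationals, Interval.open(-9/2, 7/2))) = ProductSet(Intersection(Interval.open(-7/3, 23/2), Rationals), {-7/6, -1/9})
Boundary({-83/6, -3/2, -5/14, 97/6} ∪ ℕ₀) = {-83/6, -3/2, -5/14, 97/6} ∪ ℕ₀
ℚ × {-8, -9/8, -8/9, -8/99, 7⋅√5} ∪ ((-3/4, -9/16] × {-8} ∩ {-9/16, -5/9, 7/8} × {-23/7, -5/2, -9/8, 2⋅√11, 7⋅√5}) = ℚ × {-8, -9/8, -8/9, -8/99, 7⋅√5}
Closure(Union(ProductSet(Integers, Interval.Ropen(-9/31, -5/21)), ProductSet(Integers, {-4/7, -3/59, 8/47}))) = ProductSet(Integers, Union({-4/7, -3/59, 8/47}, Interval(-9/31, -5/21)))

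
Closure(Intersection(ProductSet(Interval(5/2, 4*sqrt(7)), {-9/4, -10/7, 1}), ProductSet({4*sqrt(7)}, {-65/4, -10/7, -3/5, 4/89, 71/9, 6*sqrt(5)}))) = ProductSet({4*sqrt(7)}, {-10/7})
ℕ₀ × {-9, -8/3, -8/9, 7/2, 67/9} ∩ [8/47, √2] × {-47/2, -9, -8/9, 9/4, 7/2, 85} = {1} × {-9, -8/9, 7/2}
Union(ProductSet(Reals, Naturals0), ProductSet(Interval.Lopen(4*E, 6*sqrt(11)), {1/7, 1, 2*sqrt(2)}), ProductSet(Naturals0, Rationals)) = Union(ProductSet(Interval.Lopen(4*E, 6*sqrt(11)), {1/7, 1, 2*sqrt(2)}), ProductSet(Naturals0, Rationals), ProductSet(Reals, Naturals0))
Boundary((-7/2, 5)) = {-7/2, 5}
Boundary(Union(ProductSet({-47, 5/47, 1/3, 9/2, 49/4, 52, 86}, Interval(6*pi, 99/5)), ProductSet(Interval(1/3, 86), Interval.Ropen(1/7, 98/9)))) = Union(ProductSet({1/3, 86}, Interval(1/7, 98/9)), ProductSet({-47, 5/47, 1/3, 9/2, 49/4, 52, 86}, Interval(6*pi, 99/5)), ProductSet(Interval(1/3, 86), {1/7, 98/9}))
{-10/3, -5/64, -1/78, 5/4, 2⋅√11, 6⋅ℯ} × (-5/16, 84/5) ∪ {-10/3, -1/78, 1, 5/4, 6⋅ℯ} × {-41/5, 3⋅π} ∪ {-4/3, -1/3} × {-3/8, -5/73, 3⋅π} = ({-4/3, -1/3} × {-3/8, -5/73, 3⋅π}) ∪ ({-10/3, -1/78, 1, 5/4, 6⋅ℯ} × {-41/5, 3⋅π}) ∪ ({-10/3, -5/64, -1/78, 5/4, 2⋅√11, 6⋅ℯ} × (-5/16, 84/5))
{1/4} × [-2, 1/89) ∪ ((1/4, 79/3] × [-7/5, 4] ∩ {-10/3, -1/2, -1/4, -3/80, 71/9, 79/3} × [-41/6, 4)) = ({1/4} × [-2, 1/89)) ∪ ({71/9, 79/3} × [-7/5, 4))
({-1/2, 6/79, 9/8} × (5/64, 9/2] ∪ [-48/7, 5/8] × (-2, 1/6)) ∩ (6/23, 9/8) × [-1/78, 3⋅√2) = (6/23, 5/8] × [-1/78, 1/6)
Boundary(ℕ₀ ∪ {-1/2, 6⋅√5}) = {-1/2, 6⋅√5} ∪ ℕ₀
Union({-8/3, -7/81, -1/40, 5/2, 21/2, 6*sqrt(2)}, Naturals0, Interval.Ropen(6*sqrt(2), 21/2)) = Union({-8/3, -7/81, -1/40, 5/2}, Interval(6*sqrt(2), 21/2), Naturals0)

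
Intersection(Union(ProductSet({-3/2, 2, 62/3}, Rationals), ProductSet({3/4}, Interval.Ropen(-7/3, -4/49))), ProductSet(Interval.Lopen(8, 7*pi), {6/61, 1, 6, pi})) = ProductSet({62/3}, {6/61, 1, 6})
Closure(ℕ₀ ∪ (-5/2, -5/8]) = [-5/2, -5/8] ∪ ℕ₀ ∪ (ℕ₀ \ (-5/2, -5/8))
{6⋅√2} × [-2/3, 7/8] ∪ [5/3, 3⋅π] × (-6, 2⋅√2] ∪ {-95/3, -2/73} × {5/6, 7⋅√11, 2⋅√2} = ({-95/3, -2/73} × {5/6, 7⋅√11, 2⋅√2}) ∪ ([5/3, 3⋅π] × (-6, 2⋅√2])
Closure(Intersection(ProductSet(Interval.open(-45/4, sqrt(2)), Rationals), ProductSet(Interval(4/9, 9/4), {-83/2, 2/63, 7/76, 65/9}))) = ProductSet(Interval(4/9, sqrt(2)), {-83/2, 2/63, 7/76, 65/9})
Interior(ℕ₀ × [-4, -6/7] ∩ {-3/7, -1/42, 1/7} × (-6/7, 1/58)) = ∅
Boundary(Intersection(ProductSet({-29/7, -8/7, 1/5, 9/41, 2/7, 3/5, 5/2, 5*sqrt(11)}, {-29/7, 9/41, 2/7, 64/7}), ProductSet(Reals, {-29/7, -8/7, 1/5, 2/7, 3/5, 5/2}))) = ProductSet({-29/7, -8/7, 1/5, 9/41, 2/7, 3/5, 5/2, 5*sqrt(11)}, {-29/7, 2/7})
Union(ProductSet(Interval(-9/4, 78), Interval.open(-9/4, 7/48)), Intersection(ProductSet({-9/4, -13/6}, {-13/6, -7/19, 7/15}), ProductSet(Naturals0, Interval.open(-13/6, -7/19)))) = ProductSet(Interval(-9/4, 78), Interval.open(-9/4, 7/48))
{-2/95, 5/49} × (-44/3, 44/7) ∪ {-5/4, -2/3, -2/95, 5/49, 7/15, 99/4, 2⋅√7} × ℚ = ({-2/95, 5/49} × (-44/3, 44/7)) ∪ ({-5/4, -2/3, -2/95, 5/49, 7/15, 99/4, 2⋅√7} × ℚ)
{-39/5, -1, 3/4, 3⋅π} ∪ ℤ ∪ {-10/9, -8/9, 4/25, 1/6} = ℤ ∪ {-39/5, -10/9, -8/9, 4/25, 1/6, 3/4, 3⋅π}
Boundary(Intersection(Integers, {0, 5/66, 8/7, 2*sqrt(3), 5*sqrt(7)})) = {0}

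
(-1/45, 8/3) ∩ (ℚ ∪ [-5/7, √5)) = (-1/45, √5) ∪ (ℚ ∩ (-1/45, 8/3))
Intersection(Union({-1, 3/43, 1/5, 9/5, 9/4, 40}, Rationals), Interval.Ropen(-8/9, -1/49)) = Intersection(Interval.Ropen(-8/9, -1/49), Rationals)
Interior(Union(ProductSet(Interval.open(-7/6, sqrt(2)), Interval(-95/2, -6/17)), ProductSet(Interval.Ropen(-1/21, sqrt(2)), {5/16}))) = ProductSet(Interval.open(-7/6, sqrt(2)), Interval.open(-95/2, -6/17))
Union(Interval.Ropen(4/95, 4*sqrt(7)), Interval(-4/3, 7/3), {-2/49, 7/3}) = Interval.Ropen(-4/3, 4*sqrt(7))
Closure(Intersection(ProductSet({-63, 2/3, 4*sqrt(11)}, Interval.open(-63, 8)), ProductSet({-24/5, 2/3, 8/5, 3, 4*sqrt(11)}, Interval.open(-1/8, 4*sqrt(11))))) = ProductSet({2/3, 4*sqrt(11)}, Interval(-1/8, 8))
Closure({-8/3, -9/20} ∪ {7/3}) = {-8/3, -9/20, 7/3}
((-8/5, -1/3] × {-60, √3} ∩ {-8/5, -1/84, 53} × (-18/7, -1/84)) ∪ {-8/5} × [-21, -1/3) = {-8/5} × [-21, -1/3)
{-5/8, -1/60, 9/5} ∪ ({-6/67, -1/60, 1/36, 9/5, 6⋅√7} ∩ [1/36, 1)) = {-5/8, -1/60, 1/36, 9/5}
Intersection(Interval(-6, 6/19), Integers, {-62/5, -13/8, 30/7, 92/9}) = EmptySet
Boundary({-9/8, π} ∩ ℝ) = {-9/8, π}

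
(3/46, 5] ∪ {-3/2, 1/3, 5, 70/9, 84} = {-3/2, 70/9, 84} ∪ (3/46, 5]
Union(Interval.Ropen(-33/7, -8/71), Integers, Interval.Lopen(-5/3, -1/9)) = Union(Integers, Interval(-33/7, -1/9))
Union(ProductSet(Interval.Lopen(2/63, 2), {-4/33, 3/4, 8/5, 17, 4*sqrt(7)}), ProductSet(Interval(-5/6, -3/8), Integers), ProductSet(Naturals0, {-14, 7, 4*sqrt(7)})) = Union(ProductSet(Interval(-5/6, -3/8), Integers), ProductSet(Interval.Lopen(2/63, 2), {-4/33, 3/4, 8/5, 17, 4*sqrt(7)}), ProductSet(Naturals0, {-14, 7, 4*sqrt(7)}))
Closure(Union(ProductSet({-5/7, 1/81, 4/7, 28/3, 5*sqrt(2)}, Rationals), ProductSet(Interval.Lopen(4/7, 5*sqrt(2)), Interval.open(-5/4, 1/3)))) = Union(ProductSet({-5/7, 1/81, 4/7, 28/3, 5*sqrt(2)}, Reals), ProductSet(Interval(4/7, 5*sqrt(2)), {-5/4, 1/3}), ProductSet(Interval.Lopen(4/7, 5*sqrt(2)), Interval.open(-5/4, 1/3)))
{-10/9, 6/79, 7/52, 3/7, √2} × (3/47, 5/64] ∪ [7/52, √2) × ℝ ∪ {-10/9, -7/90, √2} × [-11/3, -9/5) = ([7/52, √2) × ℝ) ∪ ({-10/9, -7/90, √2} × [-11/3, -9/5)) ∪ ({-10/9, 6/79, 7/52, 3/7, √2} × (3/47, 5/64])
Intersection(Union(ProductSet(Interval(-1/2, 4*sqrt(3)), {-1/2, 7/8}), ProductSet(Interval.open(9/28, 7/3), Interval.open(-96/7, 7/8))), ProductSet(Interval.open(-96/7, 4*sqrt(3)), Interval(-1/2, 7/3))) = Union(ProductSet(Interval.Ropen(-1/2, 4*sqrt(3)), {-1/2, 7/8}), ProductSet(Interval.open(9/28, 7/3), Interval.Ropen(-1/2, 7/8)))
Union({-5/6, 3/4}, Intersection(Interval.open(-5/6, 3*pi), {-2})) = {-5/6, 3/4}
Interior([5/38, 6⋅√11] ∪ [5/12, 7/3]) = (5/38, 6⋅√11)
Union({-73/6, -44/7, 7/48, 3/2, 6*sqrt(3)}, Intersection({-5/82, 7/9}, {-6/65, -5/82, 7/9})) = {-73/6, -44/7, -5/82, 7/48, 7/9, 3/2, 6*sqrt(3)}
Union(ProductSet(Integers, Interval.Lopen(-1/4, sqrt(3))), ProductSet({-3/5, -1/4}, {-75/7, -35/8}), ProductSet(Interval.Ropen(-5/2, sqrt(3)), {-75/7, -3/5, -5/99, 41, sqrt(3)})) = Union(ProductSet({-3/5, -1/4}, {-75/7, -35/8}), ProductSet(Integers, Interval.Lopen(-1/4, sqrt(3))), ProductSet(Interval.Ropen(-5/2, sqrt(3)), {-75/7, -3/5, -5/99, 41, sqrt(3)}))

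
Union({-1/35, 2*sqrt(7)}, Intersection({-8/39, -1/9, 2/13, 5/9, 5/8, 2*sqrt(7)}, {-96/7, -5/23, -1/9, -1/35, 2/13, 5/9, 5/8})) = {-1/9, -1/35, 2/13, 5/9, 5/8, 2*sqrt(7)}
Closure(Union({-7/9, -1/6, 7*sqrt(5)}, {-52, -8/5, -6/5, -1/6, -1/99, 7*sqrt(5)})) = {-52, -8/5, -6/5, -7/9, -1/6, -1/99, 7*sqrt(5)}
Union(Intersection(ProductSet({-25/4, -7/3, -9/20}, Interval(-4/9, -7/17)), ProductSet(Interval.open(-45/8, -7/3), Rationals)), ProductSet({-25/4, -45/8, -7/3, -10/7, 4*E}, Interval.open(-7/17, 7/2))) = ProductSet({-25/4, -45/8, -7/3, -10/7, 4*E}, Interval.open(-7/17, 7/2))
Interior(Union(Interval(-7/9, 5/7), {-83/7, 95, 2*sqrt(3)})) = Interval.open(-7/9, 5/7)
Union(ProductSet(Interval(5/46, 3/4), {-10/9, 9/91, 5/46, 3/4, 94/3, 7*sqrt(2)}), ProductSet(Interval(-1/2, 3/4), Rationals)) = Union(ProductSet(Interval(-1/2, 3/4), Rationals), ProductSet(Interval(5/46, 3/4), {-10/9, 9/91, 5/46, 3/4, 94/3, 7*sqrt(2)}))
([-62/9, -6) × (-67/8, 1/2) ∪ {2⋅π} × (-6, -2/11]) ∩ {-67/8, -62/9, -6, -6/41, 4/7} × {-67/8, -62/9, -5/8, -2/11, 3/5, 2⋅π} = {-62/9} × {-62/9, -5/8, -2/11}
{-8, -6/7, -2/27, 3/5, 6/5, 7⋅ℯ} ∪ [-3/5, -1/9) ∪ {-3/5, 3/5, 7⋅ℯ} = {-8, -6/7, -2/27, 3/5, 6/5, 7⋅ℯ} ∪ [-3/5, -1/9)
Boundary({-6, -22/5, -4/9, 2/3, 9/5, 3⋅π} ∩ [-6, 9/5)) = {-6, -22/5, -4/9, 2/3}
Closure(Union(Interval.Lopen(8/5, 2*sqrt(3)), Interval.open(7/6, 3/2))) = Union(Interval(7/6, 3/2), Interval(8/5, 2*sqrt(3)))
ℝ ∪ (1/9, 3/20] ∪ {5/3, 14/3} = (-∞, ∞)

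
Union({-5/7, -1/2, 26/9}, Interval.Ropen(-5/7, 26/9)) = Interval(-5/7, 26/9)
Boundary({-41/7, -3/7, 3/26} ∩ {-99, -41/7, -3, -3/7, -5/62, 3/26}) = {-41/7, -3/7, 3/26}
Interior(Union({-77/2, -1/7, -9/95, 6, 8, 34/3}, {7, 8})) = EmptySet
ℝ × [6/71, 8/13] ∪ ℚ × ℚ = (ℚ × ℚ) ∪ (ℝ × [6/71, 8/13])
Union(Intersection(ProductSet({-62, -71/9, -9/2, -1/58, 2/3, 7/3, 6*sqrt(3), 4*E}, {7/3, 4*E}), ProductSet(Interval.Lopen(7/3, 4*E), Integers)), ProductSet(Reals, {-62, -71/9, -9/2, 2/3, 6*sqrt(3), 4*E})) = ProductSet(Reals, {-62, -71/9, -9/2, 2/3, 6*sqrt(3), 4*E})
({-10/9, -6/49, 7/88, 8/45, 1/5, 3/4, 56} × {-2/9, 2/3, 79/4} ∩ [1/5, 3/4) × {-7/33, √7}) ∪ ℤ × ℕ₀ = ℤ × ℕ₀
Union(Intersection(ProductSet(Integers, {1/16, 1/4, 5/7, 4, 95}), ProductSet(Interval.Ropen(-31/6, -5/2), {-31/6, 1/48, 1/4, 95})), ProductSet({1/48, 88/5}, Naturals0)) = Union(ProductSet({1/48, 88/5}, Naturals0), ProductSet(Range(-5, -2, 1), {1/4, 95}))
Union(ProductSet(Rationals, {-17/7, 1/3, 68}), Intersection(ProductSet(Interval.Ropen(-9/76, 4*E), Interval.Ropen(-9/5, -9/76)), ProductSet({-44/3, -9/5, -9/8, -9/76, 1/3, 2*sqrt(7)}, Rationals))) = Union(ProductSet({-9/76, 1/3, 2*sqrt(7)}, Intersection(Interval.Ropen(-9/5, -9/76), Rationals)), ProductSet(Rationals, {-17/7, 1/3, 68}))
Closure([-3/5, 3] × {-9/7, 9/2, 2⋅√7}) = [-3/5, 3] × {-9/7, 9/2, 2⋅√7}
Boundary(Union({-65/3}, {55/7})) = {-65/3, 55/7}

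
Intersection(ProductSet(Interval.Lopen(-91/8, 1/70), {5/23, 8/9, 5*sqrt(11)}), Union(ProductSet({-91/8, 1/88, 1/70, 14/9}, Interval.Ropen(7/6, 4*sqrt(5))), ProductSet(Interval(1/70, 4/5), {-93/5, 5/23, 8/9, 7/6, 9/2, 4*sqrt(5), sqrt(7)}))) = ProductSet({1/70}, {5/23, 8/9})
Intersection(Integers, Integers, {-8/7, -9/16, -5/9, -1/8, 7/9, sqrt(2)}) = EmptySet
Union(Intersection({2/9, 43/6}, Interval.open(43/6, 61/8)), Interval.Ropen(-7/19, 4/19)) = Interval.Ropen(-7/19, 4/19)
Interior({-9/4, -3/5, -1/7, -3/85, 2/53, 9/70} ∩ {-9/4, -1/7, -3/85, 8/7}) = ∅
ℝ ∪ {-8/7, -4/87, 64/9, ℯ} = ℝ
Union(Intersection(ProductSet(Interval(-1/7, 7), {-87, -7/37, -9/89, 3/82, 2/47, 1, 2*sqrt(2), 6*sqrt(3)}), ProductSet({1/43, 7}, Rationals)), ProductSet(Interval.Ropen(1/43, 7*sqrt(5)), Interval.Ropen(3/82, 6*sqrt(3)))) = Union(ProductSet({1/43, 7}, {-87, -7/37, -9/89, 3/82, 2/47, 1}), ProductSet(Interval.Ropen(1/43, 7*sqrt(5)), Interval.Ropen(3/82, 6*sqrt(3))))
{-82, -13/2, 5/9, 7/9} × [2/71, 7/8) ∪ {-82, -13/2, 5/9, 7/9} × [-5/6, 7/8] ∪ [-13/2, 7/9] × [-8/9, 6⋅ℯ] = ({-82, -13/2, 5/9, 7/9} × [-5/6, 7/8]) ∪ ([-13/2, 7/9] × [-8/9, 6⋅ℯ])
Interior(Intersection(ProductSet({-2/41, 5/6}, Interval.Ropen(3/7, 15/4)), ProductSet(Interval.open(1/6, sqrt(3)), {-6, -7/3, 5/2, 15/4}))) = EmptySet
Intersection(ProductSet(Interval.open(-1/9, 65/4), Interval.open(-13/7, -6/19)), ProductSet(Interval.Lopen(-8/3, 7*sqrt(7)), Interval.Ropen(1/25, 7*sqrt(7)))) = EmptySet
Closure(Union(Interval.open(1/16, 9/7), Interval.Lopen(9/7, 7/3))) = Interval(1/16, 7/3)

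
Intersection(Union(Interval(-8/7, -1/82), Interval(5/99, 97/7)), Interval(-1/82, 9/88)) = Union({-1/82}, Interval(5/99, 9/88))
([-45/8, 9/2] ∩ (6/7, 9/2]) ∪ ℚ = ℚ ∪ [6/7, 9/2]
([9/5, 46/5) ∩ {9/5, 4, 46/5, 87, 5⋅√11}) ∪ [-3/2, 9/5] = [-3/2, 9/5] ∪ {4}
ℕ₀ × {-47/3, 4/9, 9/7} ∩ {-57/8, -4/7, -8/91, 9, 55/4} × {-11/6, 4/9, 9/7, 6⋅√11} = {9} × {4/9, 9/7}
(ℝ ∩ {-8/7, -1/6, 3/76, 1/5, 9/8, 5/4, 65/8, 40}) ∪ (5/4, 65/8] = {-8/7, -1/6, 3/76, 1/5, 9/8, 40} ∪ [5/4, 65/8]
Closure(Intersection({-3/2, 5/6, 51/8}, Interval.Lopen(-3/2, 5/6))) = {5/6}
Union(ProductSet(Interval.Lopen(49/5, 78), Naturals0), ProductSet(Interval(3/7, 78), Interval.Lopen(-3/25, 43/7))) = Union(ProductSet(Interval(3/7, 78), Interval.Lopen(-3/25, 43/7)), ProductSet(Interval.Lopen(49/5, 78), Naturals0))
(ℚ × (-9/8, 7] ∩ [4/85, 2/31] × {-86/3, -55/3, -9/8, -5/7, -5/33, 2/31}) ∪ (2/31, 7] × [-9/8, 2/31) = ((2/31, 7] × [-9/8, 2/31)) ∪ ((ℚ ∩ [4/85, 2/31]) × {-5/7, -5/33, 2/31})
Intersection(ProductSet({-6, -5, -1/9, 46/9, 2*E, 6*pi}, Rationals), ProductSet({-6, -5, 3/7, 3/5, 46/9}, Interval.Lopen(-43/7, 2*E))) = ProductSet({-6, -5, 46/9}, Intersection(Interval.Lopen(-43/7, 2*E), Rationals))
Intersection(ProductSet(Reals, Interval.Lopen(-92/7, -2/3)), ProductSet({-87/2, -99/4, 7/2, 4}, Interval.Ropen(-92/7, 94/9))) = ProductSet({-87/2, -99/4, 7/2, 4}, Interval.Lopen(-92/7, -2/3))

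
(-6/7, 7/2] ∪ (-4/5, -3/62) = (-6/7, 7/2]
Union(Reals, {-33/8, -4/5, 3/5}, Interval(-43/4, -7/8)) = Interval(-oo, oo)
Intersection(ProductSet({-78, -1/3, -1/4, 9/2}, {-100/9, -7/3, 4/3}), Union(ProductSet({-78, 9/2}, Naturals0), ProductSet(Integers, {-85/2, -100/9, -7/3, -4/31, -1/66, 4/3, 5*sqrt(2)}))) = ProductSet({-78}, {-100/9, -7/3, 4/3})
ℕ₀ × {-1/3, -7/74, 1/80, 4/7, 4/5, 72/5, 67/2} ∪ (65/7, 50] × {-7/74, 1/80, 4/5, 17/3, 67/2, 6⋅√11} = (ℕ₀ × {-1/3, -7/74, 1/80, 4/7, 4/5, 72/5, 67/2}) ∪ ((65/7, 50] × {-7/74, 1/80, 4/5, 17/3, 67/2, 6⋅√11})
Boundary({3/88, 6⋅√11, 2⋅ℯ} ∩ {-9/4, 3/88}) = {3/88}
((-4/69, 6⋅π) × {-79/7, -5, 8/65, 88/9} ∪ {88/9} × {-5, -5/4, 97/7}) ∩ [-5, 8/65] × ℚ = (-4/69, 8/65] × {-79/7, -5, 8/65, 88/9}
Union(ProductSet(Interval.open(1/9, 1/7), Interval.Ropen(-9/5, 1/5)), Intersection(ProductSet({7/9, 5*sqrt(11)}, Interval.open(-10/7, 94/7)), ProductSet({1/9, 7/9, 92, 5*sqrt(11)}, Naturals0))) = Union(ProductSet({7/9, 5*sqrt(11)}, Range(0, 14, 1)), ProductSet(Interval.open(1/9, 1/7), Interval.Ropen(-9/5, 1/5)))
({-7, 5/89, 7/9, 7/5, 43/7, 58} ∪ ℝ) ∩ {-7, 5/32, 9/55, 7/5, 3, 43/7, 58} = {-7, 5/32, 9/55, 7/5, 3, 43/7, 58}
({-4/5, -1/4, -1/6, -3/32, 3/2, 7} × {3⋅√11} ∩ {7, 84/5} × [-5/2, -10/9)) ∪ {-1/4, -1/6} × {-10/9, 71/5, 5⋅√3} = {-1/4, -1/6} × {-10/9, 71/5, 5⋅√3}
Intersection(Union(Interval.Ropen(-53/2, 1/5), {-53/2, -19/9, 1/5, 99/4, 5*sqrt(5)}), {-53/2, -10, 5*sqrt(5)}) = {-53/2, -10, 5*sqrt(5)}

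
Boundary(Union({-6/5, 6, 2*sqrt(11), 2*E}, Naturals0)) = Union({-6/5, 2*sqrt(11), 2*E}, Naturals0)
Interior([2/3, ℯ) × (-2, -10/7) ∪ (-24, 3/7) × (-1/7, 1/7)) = ((-24, 3/7) × (-1/7, 1/7)) ∪ ((2/3, ℯ) × (-2, -10/7))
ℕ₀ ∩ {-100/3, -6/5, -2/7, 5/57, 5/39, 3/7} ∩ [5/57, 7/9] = ∅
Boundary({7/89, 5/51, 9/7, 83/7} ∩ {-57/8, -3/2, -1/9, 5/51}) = {5/51}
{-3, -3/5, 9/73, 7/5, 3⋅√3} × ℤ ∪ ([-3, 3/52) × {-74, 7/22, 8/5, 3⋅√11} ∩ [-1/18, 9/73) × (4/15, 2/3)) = ([-1/18, 3/52) × {7/22}) ∪ ({-3, -3/5, 9/73, 7/5, 3⋅√3} × ℤ)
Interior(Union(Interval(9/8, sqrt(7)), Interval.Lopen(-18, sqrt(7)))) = Interval.open(-18, sqrt(7))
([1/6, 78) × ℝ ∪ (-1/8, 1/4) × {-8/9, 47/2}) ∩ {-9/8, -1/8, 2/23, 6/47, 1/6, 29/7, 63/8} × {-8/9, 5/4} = ({2/23, 6/47, 1/6} × {-8/9}) ∪ ({1/6, 29/7, 63/8} × {-8/9, 5/4})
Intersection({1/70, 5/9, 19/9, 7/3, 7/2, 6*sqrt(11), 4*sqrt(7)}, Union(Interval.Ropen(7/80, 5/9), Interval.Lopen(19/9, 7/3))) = {7/3}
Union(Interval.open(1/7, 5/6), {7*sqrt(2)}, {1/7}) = Union({7*sqrt(2)}, Interval.Ropen(1/7, 5/6))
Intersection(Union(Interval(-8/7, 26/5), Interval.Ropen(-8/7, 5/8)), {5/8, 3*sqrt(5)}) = {5/8}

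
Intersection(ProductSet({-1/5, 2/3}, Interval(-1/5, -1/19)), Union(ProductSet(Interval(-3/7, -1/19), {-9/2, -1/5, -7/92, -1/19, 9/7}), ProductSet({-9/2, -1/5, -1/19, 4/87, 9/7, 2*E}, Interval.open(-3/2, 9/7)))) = ProductSet({-1/5}, Interval(-1/5, -1/19))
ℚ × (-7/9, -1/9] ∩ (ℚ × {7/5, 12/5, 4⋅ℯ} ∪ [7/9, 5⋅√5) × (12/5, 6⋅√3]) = ∅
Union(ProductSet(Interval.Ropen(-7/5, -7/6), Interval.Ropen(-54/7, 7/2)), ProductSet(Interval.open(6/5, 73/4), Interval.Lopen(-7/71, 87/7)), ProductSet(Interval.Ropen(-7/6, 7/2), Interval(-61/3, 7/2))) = Union(ProductSet(Interval.Ropen(-7/5, -7/6), Interval.Ropen(-54/7, 7/2)), ProductSet(Interval.Ropen(-7/6, 7/2), Interval(-61/3, 7/2)), ProductSet(Interval.open(6/5, 73/4), Interval.Lopen(-7/71, 87/7)))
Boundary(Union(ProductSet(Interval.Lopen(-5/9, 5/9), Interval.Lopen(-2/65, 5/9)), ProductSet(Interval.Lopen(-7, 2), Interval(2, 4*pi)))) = Union(ProductSet({-7, 2}, Interval(2, 4*pi)), ProductSet({-5/9, 5/9}, Interval(-2/65, 5/9)), ProductSet(Interval(-7, 2), {2, 4*pi}), ProductSet(Interval(-5/9, 5/9), {-2/65, 5/9}))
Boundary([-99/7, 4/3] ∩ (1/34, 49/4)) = {1/34, 4/3}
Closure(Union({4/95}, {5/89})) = {4/95, 5/89}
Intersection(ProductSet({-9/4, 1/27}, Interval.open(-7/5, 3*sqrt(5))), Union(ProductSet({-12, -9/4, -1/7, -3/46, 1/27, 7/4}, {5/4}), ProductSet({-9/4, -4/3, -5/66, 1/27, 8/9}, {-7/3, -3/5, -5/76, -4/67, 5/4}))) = ProductSet({-9/4, 1/27}, {-3/5, -5/76, -4/67, 5/4})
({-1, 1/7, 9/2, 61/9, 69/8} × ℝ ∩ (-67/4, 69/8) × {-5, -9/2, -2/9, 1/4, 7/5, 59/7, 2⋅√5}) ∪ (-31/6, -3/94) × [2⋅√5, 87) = ((-31/6, -3/94) × [2⋅√5, 87)) ∪ ({-1, 1/7, 9/2, 61/9} × {-5, -9/2, -2/9, 1/4, 7/5, 59/7, 2⋅√5})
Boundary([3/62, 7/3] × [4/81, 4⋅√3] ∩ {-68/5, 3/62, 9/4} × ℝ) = {3/62, 9/4} × [4/81, 4⋅√3]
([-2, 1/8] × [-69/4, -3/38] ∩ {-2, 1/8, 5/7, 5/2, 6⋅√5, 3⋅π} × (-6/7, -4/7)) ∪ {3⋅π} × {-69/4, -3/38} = ({3⋅π} × {-69/4, -3/38}) ∪ ({-2, 1/8} × (-6/7, -4/7))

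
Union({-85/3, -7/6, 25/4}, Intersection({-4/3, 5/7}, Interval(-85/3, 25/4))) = {-85/3, -4/3, -7/6, 5/7, 25/4}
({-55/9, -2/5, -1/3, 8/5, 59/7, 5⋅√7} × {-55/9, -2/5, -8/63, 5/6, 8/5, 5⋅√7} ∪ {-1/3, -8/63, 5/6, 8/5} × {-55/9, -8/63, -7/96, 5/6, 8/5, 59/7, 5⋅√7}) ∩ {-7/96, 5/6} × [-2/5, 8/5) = {5/6} × {-8/63, -7/96, 5/6}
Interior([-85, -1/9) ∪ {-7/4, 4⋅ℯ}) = (-85, -1/9)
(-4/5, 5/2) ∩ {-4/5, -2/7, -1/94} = {-2/7, -1/94}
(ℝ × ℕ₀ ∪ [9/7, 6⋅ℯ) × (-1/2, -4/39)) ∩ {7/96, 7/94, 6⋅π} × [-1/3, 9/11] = {7/96, 7/94, 6⋅π} × {0}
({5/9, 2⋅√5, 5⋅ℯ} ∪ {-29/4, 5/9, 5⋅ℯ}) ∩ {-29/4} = {-29/4}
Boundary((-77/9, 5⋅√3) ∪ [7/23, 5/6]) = {-77/9, 5⋅√3}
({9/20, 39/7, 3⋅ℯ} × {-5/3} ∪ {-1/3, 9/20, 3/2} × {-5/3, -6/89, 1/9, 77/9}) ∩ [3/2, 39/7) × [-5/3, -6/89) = {3/2} × {-5/3}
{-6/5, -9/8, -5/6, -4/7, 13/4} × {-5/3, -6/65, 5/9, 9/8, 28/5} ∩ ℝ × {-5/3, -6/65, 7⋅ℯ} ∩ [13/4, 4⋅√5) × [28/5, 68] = ∅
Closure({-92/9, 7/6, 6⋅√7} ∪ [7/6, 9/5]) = {-92/9, 6⋅√7} ∪ [7/6, 9/5]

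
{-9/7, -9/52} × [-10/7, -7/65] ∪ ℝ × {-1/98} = (ℝ × {-1/98}) ∪ ({-9/7, -9/52} × [-10/7, -7/65])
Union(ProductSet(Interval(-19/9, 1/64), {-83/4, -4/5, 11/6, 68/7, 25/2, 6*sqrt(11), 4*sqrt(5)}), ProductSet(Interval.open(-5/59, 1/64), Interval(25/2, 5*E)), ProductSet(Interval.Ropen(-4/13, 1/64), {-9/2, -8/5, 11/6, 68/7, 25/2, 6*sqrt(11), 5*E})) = Union(ProductSet(Interval(-19/9, 1/64), {-83/4, -4/5, 11/6, 68/7, 25/2, 6*sqrt(11), 4*sqrt(5)}), ProductSet(Interval.Ropen(-4/13, 1/64), {-9/2, -8/5, 11/6, 68/7, 25/2, 6*sqrt(11), 5*E}), ProductSet(Interval.open(-5/59, 1/64), Interval(25/2, 5*E)))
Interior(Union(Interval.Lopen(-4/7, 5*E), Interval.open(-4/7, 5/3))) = Interval.open(-4/7, 5*E)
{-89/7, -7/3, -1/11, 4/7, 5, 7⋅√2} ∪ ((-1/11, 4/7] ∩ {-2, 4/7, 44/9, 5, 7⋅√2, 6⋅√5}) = {-89/7, -7/3, -1/11, 4/7, 5, 7⋅√2}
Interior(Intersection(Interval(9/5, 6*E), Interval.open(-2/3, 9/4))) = Interval.open(9/5, 9/4)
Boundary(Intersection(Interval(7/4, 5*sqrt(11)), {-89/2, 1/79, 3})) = {3}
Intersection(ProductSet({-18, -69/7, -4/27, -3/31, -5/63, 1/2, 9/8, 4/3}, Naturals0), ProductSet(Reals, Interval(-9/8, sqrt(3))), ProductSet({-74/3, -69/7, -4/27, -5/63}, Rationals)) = ProductSet({-69/7, -4/27, -5/63}, Range(0, 2, 1))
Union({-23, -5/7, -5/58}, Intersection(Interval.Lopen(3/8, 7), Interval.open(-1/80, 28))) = Union({-23, -5/7, -5/58}, Interval.Lopen(3/8, 7))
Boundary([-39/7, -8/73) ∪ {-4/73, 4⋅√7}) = {-39/7, -8/73, -4/73, 4⋅√7}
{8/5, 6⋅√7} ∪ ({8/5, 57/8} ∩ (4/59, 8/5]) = {8/5, 6⋅√7}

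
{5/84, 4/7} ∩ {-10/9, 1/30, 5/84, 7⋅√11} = {5/84}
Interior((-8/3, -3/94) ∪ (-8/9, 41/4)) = (-8/3, 41/4)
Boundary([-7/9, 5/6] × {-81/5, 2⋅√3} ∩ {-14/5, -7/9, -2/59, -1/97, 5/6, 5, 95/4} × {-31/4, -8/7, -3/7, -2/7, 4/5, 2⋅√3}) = {-7/9, -2/59, -1/97, 5/6} × {2⋅√3}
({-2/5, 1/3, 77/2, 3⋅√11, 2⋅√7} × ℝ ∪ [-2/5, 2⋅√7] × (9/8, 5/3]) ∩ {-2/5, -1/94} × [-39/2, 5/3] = ({-2/5} × [-39/2, 5/3]) ∪ ({-2/5, -1/94} × (9/8, 5/3])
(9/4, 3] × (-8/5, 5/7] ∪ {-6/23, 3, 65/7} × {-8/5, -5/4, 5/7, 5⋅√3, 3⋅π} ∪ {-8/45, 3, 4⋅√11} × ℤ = ({-8/45, 3, 4⋅√11} × ℤ) ∪ ((9/4, 3] × (-8/5, 5/7]) ∪ ({-6/23, 3, 65/7} × {-8/5, -5/4, 5/7, 5⋅√3, 3⋅π})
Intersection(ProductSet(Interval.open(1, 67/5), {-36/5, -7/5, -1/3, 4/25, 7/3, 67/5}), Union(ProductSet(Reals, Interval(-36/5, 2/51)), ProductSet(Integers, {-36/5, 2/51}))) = ProductSet(Interval.open(1, 67/5), {-36/5, -7/5, -1/3})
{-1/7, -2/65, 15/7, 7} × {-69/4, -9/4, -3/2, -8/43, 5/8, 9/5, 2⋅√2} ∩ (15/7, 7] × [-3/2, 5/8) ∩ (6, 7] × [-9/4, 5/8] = {7} × {-3/2, -8/43}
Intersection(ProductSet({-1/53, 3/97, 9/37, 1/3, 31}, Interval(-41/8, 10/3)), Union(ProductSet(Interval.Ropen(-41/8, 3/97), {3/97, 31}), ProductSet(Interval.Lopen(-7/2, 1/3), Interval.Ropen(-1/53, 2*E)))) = ProductSet({-1/53, 3/97, 9/37, 1/3}, Interval(-1/53, 10/3))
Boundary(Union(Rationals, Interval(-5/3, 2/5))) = Union(Interval(-oo, -5/3), Interval(2/5, oo))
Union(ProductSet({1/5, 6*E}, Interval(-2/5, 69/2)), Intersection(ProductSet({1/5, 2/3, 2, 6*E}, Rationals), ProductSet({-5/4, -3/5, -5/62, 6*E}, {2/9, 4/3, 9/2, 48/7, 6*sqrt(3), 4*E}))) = ProductSet({1/5, 6*E}, Interval(-2/5, 69/2))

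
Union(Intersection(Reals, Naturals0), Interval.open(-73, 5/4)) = Union(Interval.open(-73, 5/4), Naturals0)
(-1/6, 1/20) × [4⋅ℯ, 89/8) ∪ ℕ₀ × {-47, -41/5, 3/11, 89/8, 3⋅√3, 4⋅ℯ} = ((-1/6, 1/20) × [4⋅ℯ, 89/8)) ∪ (ℕ₀ × {-47, -41/5, 3/11, 89/8, 3⋅√3, 4⋅ℯ})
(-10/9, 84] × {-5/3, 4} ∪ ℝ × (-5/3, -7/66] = (ℝ × (-5/3, -7/66]) ∪ ((-10/9, 84] × {-5/3, 4})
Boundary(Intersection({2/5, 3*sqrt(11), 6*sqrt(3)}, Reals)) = {2/5, 3*sqrt(11), 6*sqrt(3)}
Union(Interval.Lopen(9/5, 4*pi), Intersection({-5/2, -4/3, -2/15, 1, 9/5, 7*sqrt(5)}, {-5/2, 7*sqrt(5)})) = Union({-5/2, 7*sqrt(5)}, Interval.Lopen(9/5, 4*pi))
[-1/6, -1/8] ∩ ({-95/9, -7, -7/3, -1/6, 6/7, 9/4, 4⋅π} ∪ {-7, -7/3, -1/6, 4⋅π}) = {-1/6}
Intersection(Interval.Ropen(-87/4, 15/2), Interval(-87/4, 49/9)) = Interval(-87/4, 49/9)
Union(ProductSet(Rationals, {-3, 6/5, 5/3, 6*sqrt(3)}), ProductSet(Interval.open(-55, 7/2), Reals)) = Union(ProductSet(Interval.open(-55, 7/2), Reals), ProductSet(Rationals, {-3, 6/5, 5/3, 6*sqrt(3)}))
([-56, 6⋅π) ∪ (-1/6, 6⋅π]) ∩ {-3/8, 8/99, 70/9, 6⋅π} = {-3/8, 8/99, 70/9, 6⋅π}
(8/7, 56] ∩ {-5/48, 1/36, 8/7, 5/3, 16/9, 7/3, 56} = {5/3, 16/9, 7/3, 56}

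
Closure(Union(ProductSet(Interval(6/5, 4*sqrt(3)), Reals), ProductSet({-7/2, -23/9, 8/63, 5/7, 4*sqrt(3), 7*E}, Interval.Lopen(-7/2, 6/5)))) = Union(ProductSet({-7/2, -23/9, 8/63, 5/7, 4*sqrt(3), 7*E}, Interval(-7/2, 6/5)), ProductSet(Interval(6/5, 4*sqrt(3)), Reals))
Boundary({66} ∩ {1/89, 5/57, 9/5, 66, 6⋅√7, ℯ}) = {66}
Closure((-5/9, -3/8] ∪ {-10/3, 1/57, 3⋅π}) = {-10/3, 1/57, 3⋅π} ∪ [-5/9, -3/8]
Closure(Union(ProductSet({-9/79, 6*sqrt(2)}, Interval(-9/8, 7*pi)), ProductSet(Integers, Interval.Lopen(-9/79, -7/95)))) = Union(ProductSet({-9/79, 6*sqrt(2)}, Interval(-9/8, 7*pi)), ProductSet(Integers, Interval(-9/79, -7/95)))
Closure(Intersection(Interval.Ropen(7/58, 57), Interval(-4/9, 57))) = Interval(7/58, 57)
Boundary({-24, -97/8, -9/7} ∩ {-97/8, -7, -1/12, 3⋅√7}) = {-97/8}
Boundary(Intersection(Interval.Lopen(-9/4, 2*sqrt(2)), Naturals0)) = Range(0, 3, 1)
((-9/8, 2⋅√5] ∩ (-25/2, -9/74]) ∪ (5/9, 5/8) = (-9/8, -9/74] ∪ (5/9, 5/8)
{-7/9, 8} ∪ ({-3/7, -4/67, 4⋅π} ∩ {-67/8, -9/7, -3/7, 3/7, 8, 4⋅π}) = {-7/9, -3/7, 8, 4⋅π}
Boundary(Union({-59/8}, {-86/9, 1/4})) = {-86/9, -59/8, 1/4}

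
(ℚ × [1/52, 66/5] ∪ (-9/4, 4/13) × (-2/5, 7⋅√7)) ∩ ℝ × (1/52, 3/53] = (ℚ ∪ [-9/4, 4/13]) × (1/52, 3/53]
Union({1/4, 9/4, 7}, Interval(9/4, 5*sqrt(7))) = Union({1/4}, Interval(9/4, 5*sqrt(7)))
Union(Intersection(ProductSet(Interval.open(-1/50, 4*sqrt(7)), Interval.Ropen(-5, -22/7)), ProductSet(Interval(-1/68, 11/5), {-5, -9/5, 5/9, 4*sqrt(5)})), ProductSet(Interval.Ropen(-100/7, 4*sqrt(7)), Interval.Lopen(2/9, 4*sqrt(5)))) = Union(ProductSet(Interval.Ropen(-100/7, 4*sqrt(7)), Interval.Lopen(2/9, 4*sqrt(5))), ProductSet(Interval(-1/68, 11/5), {-5}))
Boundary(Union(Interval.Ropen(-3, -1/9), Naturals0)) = Union(Complement(Naturals0, Interval.open(-3, -1/9)), {-3, -1/9})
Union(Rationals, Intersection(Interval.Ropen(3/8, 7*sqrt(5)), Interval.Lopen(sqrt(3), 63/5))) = Union(Interval.Lopen(sqrt(3), 63/5), Rationals)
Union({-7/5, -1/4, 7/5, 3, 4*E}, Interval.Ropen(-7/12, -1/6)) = Union({-7/5, 7/5, 3, 4*E}, Interval.Ropen(-7/12, -1/6))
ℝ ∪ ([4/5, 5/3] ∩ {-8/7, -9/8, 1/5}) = ℝ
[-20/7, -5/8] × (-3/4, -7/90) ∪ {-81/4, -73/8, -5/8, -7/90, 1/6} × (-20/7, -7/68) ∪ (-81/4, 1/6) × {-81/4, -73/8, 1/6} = ((-81/4, 1/6) × {-81/4, -73/8, 1/6}) ∪ ([-20/7, -5/8] × (-3/4, -7/90)) ∪ ({-81/4, -73/8, -5/8, -7/90, 1/6} × (-20/7, -7/68))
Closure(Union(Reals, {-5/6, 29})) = Reals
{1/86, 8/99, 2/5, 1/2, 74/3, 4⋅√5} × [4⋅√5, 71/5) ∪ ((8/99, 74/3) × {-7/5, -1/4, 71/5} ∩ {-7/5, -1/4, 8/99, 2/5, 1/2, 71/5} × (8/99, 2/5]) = {1/86, 8/99, 2/5, 1/2, 74/3, 4⋅√5} × [4⋅√5, 71/5)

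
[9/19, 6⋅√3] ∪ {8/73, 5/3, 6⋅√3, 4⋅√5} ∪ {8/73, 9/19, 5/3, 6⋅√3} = {8/73} ∪ [9/19, 6⋅√3]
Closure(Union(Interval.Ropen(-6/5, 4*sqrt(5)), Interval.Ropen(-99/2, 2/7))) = Interval(-99/2, 4*sqrt(5))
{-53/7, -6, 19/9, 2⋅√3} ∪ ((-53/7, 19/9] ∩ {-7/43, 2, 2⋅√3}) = {-53/7, -6, -7/43, 2, 19/9, 2⋅√3}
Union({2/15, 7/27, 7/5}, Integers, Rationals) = Rationals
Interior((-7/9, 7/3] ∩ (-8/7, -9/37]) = (-7/9, -9/37)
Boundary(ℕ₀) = ℕ₀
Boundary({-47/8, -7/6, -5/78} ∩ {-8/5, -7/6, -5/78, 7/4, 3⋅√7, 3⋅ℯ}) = {-7/6, -5/78}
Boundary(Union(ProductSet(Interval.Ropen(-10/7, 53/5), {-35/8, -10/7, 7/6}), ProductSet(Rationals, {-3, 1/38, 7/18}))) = Union(ProductSet(Interval(-10/7, 53/5), {-35/8, -10/7, 7/6}), ProductSet(Reals, {-3, 1/38, 7/18}))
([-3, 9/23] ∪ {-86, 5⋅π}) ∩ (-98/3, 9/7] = [-3, 9/23]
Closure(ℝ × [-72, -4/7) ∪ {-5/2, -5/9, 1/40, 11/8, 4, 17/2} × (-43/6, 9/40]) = (ℝ × [-72, -4/7]) ∪ ({-5/2, -5/9, 1/40, 11/8, 4, 17/2} × (-43/6, 9/40])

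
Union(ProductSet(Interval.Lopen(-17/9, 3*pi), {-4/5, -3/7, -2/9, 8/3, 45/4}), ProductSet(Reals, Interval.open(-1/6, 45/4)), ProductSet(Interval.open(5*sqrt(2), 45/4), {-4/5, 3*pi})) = Union(ProductSet(Interval.Lopen(-17/9, 3*pi), {-4/5, -3/7, -2/9, 8/3, 45/4}), ProductSet(Interval.open(5*sqrt(2), 45/4), {-4/5, 3*pi}), ProductSet(Reals, Interval.open(-1/6, 45/4)))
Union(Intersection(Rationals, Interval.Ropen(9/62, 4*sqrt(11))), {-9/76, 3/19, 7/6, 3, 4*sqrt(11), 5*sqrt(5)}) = Union({-9/76, 4*sqrt(11), 5*sqrt(5)}, Intersection(Interval.Ropen(9/62, 4*sqrt(11)), Rationals))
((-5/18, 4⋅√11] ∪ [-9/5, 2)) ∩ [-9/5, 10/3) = [-9/5, 10/3)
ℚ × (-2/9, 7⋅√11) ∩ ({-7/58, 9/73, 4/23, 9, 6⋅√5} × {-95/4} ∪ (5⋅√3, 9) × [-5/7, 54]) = (ℚ ∩ (5⋅√3, 9)) × (-2/9, 7⋅√11)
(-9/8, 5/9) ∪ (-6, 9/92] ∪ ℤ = ℤ ∪ [-6, 5/9)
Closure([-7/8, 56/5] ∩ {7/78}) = {7/78}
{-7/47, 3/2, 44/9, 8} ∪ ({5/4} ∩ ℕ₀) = {-7/47, 3/2, 44/9, 8}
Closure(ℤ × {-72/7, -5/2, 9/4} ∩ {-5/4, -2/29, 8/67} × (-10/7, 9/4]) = ∅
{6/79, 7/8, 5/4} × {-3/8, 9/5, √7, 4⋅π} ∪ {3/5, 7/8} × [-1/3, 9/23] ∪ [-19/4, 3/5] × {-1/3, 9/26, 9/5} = ({3/5, 7/8} × [-1/3, 9/23]) ∪ ([-19/4, 3/5] × {-1/3, 9/26, 9/5}) ∪ ({6/79, 7/8, 5/4} × {-3/8, 9/5, √7, 4⋅π})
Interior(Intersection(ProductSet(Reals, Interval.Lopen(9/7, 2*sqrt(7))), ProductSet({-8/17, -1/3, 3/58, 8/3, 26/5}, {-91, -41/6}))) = EmptySet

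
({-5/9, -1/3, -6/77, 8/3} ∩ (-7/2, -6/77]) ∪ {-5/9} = {-5/9, -1/3, -6/77}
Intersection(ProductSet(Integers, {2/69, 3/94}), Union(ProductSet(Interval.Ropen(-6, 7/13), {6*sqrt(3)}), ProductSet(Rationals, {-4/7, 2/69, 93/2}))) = ProductSet(Integers, {2/69})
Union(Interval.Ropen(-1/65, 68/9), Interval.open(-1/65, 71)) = Interval.Ropen(-1/65, 71)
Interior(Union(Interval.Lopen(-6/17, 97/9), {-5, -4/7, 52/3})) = Interval.open(-6/17, 97/9)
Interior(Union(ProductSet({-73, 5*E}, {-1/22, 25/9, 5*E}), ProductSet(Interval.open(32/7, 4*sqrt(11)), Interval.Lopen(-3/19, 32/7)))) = ProductSet(Interval.open(32/7, 4*sqrt(11)), Interval.open(-3/19, 32/7))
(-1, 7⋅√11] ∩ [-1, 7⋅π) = (-1, 7⋅π)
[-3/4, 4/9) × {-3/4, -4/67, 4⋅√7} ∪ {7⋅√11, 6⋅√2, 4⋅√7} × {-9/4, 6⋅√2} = ([-3/4, 4/9) × {-3/4, -4/67, 4⋅√7}) ∪ ({7⋅√11, 6⋅√2, 4⋅√7} × {-9/4, 6⋅√2})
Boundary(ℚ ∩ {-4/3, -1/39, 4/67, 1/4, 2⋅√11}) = {-4/3, -1/39, 4/67, 1/4}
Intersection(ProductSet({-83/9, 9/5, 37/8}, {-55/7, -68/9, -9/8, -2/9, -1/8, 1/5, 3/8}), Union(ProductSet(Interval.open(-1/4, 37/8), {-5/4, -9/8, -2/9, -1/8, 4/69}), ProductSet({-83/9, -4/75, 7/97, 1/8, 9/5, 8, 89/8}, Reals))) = ProductSet({-83/9, 9/5}, {-55/7, -68/9, -9/8, -2/9, -1/8, 1/5, 3/8})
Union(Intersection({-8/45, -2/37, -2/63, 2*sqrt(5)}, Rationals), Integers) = Union({-8/45, -2/37, -2/63}, Integers)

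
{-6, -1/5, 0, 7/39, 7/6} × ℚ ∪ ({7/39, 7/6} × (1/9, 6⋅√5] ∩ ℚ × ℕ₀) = {-6, -1/5, 0, 7/39, 7/6} × ℚ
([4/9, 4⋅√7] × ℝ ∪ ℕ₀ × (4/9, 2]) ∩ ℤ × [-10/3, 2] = (ℕ₀ × (4/9, 2]) ∪ ({1, 2, …, 10} × [-10/3, 2])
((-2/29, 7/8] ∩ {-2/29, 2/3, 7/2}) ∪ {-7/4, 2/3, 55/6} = {-7/4, 2/3, 55/6}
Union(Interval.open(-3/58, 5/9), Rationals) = Union(Interval(-3/58, 5/9), Rationals)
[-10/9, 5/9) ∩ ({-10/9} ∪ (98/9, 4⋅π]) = {-10/9}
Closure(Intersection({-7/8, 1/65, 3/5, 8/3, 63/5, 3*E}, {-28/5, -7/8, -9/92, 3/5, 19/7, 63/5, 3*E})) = {-7/8, 3/5, 63/5, 3*E}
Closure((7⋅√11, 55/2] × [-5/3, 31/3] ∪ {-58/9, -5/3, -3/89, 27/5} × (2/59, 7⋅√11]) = ({-58/9, -5/3, -3/89, 27/5} × [2/59, 7⋅√11]) ∪ ([7⋅√11, 55/2] × [-5/3, 31/3])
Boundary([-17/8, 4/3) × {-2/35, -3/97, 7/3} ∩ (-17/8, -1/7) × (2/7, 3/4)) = ∅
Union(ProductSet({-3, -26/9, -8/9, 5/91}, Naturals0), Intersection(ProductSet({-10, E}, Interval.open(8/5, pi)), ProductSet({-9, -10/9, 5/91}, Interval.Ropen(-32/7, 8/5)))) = ProductSet({-3, -26/9, -8/9, 5/91}, Naturals0)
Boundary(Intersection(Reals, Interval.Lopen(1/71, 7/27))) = {1/71, 7/27}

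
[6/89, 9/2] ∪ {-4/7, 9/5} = {-4/7} ∪ [6/89, 9/2]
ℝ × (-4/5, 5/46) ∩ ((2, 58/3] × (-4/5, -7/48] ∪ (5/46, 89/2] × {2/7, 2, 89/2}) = (2, 58/3] × (-4/5, -7/48]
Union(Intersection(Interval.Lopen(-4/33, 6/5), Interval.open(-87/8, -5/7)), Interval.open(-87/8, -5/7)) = Interval.open(-87/8, -5/7)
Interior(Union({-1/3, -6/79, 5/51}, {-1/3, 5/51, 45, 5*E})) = EmptySet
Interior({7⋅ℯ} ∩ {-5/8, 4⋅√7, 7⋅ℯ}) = ∅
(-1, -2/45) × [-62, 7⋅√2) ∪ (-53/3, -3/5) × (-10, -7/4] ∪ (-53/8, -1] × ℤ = ((-53/8, -1] × ℤ) ∪ ((-53/3, -3/5) × (-10, -7/4]) ∪ ((-1, -2/45) × [-62, 7⋅√2))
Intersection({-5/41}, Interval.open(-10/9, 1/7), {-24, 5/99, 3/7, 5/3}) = EmptySet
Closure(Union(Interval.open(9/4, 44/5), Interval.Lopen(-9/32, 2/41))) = Union(Interval(-9/32, 2/41), Interval(9/4, 44/5))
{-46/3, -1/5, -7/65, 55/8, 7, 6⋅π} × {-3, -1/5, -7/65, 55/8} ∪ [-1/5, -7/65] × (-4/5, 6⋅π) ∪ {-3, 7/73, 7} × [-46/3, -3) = ({-3, 7/73, 7} × [-46/3, -3)) ∪ ([-1/5, -7/65] × (-4/5, 6⋅π)) ∪ ({-46/3, -1/5, -7/65, 55/8, 7, 6⋅π} × {-3, -1/5, -7/65, 55/8})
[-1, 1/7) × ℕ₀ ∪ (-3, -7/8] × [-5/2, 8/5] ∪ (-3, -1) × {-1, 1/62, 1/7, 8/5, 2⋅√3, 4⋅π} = ([-1, 1/7) × ℕ₀) ∪ ((-3, -7/8] × [-5/2, 8/5]) ∪ ((-3, -1) × {-1, 1/62, 1/7, 8/5, 2⋅√3, 4⋅π})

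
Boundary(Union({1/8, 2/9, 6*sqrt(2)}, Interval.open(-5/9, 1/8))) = {-5/9, 1/8, 2/9, 6*sqrt(2)}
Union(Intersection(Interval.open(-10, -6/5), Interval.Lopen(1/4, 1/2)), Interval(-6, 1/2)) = Interval(-6, 1/2)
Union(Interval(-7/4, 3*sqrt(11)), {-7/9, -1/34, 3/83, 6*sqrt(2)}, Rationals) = Union(Interval(-7/4, 3*sqrt(11)), Rationals)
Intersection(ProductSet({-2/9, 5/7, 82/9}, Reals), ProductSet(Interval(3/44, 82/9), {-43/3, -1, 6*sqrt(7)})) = ProductSet({5/7, 82/9}, {-43/3, -1, 6*sqrt(7)})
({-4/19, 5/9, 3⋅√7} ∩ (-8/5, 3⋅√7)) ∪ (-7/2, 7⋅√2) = (-7/2, 7⋅√2)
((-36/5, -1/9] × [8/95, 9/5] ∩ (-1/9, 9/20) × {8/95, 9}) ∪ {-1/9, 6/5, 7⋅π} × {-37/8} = {-1/9, 6/5, 7⋅π} × {-37/8}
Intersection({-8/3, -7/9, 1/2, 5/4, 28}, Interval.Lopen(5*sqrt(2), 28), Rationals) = {28}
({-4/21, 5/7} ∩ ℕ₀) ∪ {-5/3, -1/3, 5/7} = {-5/3, -1/3, 5/7}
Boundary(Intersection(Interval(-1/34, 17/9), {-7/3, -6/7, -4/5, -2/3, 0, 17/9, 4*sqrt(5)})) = {0, 17/9}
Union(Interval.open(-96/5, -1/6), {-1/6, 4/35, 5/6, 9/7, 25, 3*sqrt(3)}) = Union({4/35, 5/6, 9/7, 25, 3*sqrt(3)}, Interval.Lopen(-96/5, -1/6))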